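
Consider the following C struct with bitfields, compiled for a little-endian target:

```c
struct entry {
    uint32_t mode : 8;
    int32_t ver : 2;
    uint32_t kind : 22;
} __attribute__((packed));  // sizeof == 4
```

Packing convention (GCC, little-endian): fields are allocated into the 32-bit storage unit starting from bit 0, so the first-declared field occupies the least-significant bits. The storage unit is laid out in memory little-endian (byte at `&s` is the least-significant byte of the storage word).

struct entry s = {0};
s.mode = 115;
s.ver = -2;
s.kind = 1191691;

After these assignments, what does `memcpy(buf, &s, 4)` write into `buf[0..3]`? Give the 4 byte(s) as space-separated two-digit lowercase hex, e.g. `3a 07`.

73 2e bc 48

[0+:8] mode=115 & 0xff = 0x73; word=0x00000073
[8+:2] ver=-2 & 0x3 = 0x2; word=0x00000273
[10+:22] kind=1191691 & 0x3fffff = 0x122f0b; word=0x48bc2e73
word = 0x48bc2e73 → little-endian bytes:
  [0]=0x73  [1]=0x2e  [2]=0xbc  [3]=0x48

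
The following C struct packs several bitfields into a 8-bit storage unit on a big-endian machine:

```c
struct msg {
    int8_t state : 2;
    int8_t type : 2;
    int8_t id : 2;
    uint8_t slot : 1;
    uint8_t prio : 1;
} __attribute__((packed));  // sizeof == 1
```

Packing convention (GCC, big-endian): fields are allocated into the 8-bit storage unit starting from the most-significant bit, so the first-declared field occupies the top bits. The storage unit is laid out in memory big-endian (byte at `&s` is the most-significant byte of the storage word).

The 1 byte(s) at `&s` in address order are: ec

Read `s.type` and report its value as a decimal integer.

-2

[0]=0xec (big-endian) → word 0xec
state [6+:2] = (word>>6) & 0x3 = 3
type [4+:2] = (word>>4) & 0x3 = 2  ←
id [2+:2] = (word>>2) & 0x3 = 3
slot [1+:1] = (word>>1) & 0x1 = 0
prio [0+:1] = (word>>0) & 0x1 = 0
type signed 2b, MSB=1: 2 - 4 = -2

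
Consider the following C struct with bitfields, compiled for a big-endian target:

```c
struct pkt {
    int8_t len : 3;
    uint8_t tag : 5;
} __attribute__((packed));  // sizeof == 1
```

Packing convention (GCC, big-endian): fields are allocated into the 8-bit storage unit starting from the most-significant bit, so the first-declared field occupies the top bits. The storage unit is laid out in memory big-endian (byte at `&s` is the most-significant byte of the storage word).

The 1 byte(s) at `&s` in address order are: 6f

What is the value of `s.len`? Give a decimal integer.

3

[0]=0x6f (big-endian) → word 0x6f
len:3 @ bit 5 → (0x6f>>5)&0x7 = 0x3  ←
tag:5 @ bit 0 → (0x6f>>0)&0x1f = 0xf
len signed 3b, MSB=0: value = 3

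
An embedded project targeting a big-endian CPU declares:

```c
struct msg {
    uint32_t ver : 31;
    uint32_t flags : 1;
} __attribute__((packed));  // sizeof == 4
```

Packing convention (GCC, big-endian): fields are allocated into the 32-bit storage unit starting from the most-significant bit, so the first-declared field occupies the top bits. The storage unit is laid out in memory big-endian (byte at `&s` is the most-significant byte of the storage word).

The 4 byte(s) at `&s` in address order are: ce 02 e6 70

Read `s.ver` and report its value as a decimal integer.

[0]=0xce [1]=0x02 [2]=0xe6 [3]=0x70 (big-endian) → word 0xce02e670
ver:31 @ bit 1 → (0xce02e670>>1)&0x7fffffff = 0x67017338  ←
flags:1 @ bit 0 → (0xce02e670>>0)&0x1 = 0x0

1728148280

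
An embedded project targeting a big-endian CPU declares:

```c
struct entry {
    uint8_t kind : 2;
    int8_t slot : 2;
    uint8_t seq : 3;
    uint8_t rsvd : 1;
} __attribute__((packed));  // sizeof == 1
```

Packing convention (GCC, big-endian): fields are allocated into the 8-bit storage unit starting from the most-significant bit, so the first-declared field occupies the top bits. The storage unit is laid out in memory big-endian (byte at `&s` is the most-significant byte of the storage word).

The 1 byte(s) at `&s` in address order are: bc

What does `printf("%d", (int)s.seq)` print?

6

[0]=0xbc (big-endian) → word 0xbc
kind [6+:2] = (word>>6) & 0x3 = 2
slot [4+:2] = (word>>4) & 0x3 = 3
seq [1+:3] = (word>>1) & 0x7 = 6  ←
rsvd [0+:1] = (word>>0) & 0x1 = 0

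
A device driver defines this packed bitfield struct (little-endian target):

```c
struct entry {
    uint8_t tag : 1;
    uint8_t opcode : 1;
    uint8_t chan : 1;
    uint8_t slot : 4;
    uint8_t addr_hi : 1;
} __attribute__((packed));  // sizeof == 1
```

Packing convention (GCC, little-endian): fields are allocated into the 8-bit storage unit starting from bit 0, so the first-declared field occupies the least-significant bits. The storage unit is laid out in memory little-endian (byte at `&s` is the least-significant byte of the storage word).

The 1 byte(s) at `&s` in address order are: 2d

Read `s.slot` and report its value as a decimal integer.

[0]=0x2d (little-endian) → word 0x2d
tag:1 @ bit 0 → (0x2d>>0)&0x1 = 0x1
opcode:1 @ bit 1 → (0x2d>>1)&0x1 = 0x0
chan:1 @ bit 2 → (0x2d>>2)&0x1 = 0x1
slot:4 @ bit 3 → (0x2d>>3)&0xf = 0x5  ←
addr_hi:1 @ bit 7 → (0x2d>>7)&0x1 = 0x0

5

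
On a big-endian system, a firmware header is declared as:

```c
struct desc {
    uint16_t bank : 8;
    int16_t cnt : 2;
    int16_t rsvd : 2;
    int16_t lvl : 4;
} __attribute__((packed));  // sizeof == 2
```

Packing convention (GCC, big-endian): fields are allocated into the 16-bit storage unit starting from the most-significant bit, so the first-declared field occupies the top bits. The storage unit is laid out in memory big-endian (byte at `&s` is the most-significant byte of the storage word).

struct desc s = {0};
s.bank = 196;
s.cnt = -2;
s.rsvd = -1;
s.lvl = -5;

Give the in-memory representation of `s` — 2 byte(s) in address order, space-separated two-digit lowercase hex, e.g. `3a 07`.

c4 bb

bank (8b) val=196 bits=0xc4 at bit 8: 0xc400
cnt (2b) val=-2 bits=0x2 at bit 6: 0xc480
rsvd (2b) val=-1 bits=0x3 at bit 4: 0xc4b0
lvl (4b) val=-5 bits=0xb at bit 0: 0xc4bb
word = 0xc4bb → big-endian bytes:
  [0]=0xc4  [1]=0xbb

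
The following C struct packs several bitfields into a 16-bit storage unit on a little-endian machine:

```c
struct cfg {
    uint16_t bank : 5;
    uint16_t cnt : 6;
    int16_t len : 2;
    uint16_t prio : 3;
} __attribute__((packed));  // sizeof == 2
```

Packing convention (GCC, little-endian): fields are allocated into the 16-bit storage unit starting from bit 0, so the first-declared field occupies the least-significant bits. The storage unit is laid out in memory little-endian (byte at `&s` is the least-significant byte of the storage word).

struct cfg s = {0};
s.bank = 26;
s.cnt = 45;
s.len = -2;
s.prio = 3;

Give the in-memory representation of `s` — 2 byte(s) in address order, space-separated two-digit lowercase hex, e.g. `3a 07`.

ba 75

[0+:5] bank=26 & 0x1f = 0x1a; word=0x001a
[5+:6] cnt=45 & 0x3f = 0x2d; word=0x05ba
[11+:2] len=-2 & 0x3 = 0x2; word=0x15ba
[13+:3] prio=3 & 0x7 = 0x3; word=0x75ba
word = 0x75ba → little-endian bytes:
  [0]=0xba  [1]=0x75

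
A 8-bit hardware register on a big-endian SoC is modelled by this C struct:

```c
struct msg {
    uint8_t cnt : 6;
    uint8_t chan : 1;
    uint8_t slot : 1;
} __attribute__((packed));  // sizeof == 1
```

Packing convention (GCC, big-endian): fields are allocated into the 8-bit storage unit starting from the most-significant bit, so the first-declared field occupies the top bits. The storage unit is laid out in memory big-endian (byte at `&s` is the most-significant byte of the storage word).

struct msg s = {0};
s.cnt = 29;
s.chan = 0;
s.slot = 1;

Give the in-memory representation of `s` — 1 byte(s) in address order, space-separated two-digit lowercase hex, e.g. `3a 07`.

cnt (6b) val=29 bits=0x1d at bit 2: 0x74
chan (1b) val=0 bits=0x0 at bit 1: 0x74
slot (1b) val=1 bits=0x1 at bit 0: 0x75
word = 0x75 → big-endian bytes:
  [0]=0x75

75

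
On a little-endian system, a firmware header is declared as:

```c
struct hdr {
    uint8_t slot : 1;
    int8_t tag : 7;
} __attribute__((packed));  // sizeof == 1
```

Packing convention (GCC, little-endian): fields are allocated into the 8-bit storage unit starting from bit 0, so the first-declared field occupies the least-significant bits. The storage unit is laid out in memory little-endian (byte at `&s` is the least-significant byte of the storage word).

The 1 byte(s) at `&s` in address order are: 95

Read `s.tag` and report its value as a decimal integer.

-54

[0]=0x95 (little-endian) → word 0x95
slot:1 @ bit 0 → (0x95>>0)&0x1 = 0x1
tag:7 @ bit 1 → (0x95>>1)&0x7f = 0x4a  ←
tag signed 7b, MSB=1: 74 - 128 = -54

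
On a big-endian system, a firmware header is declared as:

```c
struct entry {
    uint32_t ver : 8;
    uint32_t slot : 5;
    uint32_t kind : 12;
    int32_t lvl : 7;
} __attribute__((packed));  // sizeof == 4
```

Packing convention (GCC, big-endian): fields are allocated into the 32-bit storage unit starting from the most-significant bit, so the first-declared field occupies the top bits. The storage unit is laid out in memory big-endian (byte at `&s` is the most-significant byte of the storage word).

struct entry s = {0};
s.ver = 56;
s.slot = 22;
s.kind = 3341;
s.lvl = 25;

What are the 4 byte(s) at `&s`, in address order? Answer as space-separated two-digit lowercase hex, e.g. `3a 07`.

ver (8b) val=56 bits=0x38 at bit 24: 0x38000000
slot (5b) val=22 bits=0x16 at bit 19: 0x38b00000
kind (12b) val=3341 bits=0xd0d at bit 7: 0x38b68680
lvl (7b) val=25 bits=0x19 at bit 0: 0x38b68699
word = 0x38b68699 → big-endian bytes:
  [0]=0x38  [1]=0xb6  [2]=0x86  [3]=0x99

38 b6 86 99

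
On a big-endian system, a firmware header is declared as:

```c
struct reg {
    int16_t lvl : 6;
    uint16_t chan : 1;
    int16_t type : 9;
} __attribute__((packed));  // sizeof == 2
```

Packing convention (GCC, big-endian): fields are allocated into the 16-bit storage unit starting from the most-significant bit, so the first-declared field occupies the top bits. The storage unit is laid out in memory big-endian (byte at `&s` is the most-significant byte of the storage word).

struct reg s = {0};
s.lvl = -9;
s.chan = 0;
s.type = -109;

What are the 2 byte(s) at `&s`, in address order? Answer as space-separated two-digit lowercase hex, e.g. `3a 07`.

dd 93

[10+:6] lvl=-9 & 0x3f = 0x37; word=0xdc00
[9+:1] chan=0 & 0x1 = 0x0; word=0xdc00
[0+:9] type=-109 & 0x1ff = 0x193; word=0xdd93
word = 0xdd93 → big-endian bytes:
  [0]=0xdd  [1]=0x93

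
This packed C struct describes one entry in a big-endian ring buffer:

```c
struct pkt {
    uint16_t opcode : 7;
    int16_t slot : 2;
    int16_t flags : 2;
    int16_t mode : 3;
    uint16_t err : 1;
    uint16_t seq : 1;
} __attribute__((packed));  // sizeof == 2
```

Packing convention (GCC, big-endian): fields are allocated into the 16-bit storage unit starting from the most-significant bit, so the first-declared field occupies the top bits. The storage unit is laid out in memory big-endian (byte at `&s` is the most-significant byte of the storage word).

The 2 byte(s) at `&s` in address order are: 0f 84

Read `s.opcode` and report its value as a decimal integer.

[0]=0x0f [1]=0x84 (big-endian) → word 0x0f84
opcode [9+:7] = (word>>9) & 0x7f = 7  ←
slot [7+:2] = (word>>7) & 0x3 = 3
flags [5+:2] = (word>>5) & 0x3 = 0
mode [2+:3] = (word>>2) & 0x7 = 1
err [1+:1] = (word>>1) & 0x1 = 0
seq [0+:1] = (word>>0) & 0x1 = 0

7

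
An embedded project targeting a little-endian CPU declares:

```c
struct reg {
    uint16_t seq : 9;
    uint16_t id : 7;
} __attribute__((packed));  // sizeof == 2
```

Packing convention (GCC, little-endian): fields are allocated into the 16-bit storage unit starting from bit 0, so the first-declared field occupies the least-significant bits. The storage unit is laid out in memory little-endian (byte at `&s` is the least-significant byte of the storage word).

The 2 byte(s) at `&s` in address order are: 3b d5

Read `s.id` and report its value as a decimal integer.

[0]=0x3b [1]=0xd5 (little-endian) → word 0xd53b
seq [0+:9] = (word>>0) & 0x1ff = 315
id [9+:7] = (word>>9) & 0x7f = 106  ←

106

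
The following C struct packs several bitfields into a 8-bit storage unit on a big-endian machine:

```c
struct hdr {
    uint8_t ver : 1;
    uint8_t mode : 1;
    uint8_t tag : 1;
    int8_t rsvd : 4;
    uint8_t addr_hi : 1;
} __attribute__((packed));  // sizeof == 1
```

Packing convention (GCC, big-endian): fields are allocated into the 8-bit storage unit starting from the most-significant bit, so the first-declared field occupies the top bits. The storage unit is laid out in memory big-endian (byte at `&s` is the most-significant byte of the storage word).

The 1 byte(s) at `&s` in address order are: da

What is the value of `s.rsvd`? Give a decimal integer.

-3

[0]=0xda (big-endian) → word 0xda
ver [7+:1] = (word>>7) & 0x1 = 1
mode [6+:1] = (word>>6) & 0x1 = 1
tag [5+:1] = (word>>5) & 0x1 = 0
rsvd [1+:4] = (word>>1) & 0xf = 13  ←
addr_hi [0+:1] = (word>>0) & 0x1 = 0
rsvd signed 4b, MSB=1: 13 - 16 = -3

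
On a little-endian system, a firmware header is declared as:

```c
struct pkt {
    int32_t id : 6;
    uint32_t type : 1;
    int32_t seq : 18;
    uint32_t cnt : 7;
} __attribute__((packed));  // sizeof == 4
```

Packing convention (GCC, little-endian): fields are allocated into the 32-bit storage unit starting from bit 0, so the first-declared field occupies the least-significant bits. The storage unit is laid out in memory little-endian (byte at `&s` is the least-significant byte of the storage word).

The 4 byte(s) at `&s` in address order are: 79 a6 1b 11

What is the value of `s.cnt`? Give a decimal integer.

8

[0]=0x79 [1]=0xa6 [2]=0x1b [3]=0x11 (little-endian) → word 0x111ba679
id [0+:6] = (word>>0) & 0x3f = 57
type [6+:1] = (word>>6) & 0x1 = 1
seq [7+:18] = (word>>7) & 0x3ffff = 145228
cnt [25+:7] = (word>>25) & 0x7f = 8  ←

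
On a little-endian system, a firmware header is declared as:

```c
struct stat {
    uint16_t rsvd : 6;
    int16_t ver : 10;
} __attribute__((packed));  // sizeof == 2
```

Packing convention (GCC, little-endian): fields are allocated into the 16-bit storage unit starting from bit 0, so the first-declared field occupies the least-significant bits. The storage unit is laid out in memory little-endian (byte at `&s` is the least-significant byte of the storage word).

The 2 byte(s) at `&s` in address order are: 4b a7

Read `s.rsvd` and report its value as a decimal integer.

[0]=0x4b [1]=0xa7 (little-endian) → word 0xa74b
rsvd:6 @ bit 0 → (0xa74b>>0)&0x3f = 0xb  ←
ver:10 @ bit 6 → (0xa74b>>6)&0x3ff = 0x29d

11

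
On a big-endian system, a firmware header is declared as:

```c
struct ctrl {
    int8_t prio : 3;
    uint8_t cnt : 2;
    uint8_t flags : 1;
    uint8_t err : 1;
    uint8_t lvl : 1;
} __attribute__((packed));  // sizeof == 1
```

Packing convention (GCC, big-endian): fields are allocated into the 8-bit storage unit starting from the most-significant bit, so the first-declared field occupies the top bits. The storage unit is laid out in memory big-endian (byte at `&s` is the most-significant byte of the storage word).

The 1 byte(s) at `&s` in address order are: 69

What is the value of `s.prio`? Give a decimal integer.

[0]=0x69 (big-endian) → word 0x69
prio:3 @ bit 5 → (0x69>>5)&0x7 = 0x3  ←
cnt:2 @ bit 3 → (0x69>>3)&0x3 = 0x1
flags:1 @ bit 2 → (0x69>>2)&0x1 = 0x0
err:1 @ bit 1 → (0x69>>1)&0x1 = 0x0
lvl:1 @ bit 0 → (0x69>>0)&0x1 = 0x1
prio signed 3b, MSB=0: value = 3

3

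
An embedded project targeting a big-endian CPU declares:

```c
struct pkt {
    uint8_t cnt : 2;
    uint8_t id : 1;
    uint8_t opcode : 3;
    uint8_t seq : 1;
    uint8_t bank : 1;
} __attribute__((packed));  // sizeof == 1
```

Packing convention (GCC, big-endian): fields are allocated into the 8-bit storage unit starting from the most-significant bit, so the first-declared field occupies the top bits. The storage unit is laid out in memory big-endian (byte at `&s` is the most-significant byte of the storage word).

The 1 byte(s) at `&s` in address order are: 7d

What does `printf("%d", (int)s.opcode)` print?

[0]=0x7d (big-endian) → word 0x7d
cnt:2 @ bit 6 → (0x7d>>6)&0x3 = 0x1
id:1 @ bit 5 → (0x7d>>5)&0x1 = 0x1
opcode:3 @ bit 2 → (0x7d>>2)&0x7 = 0x7  ←
seq:1 @ bit 1 → (0x7d>>1)&0x1 = 0x0
bank:1 @ bit 0 → (0x7d>>0)&0x1 = 0x1

7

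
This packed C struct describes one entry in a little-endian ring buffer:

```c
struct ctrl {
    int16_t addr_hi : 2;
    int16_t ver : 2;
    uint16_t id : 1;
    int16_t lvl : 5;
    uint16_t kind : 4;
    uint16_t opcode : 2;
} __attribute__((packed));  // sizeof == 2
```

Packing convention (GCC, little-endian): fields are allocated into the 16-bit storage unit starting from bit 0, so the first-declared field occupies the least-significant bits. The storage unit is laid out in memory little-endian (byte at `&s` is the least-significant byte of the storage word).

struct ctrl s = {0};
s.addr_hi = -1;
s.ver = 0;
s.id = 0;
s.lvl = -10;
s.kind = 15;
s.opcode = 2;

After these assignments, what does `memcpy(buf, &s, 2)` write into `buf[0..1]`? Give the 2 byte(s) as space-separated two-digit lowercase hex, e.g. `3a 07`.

addr_hi:2 = -1 → 0x3 << 0 → word 0x0003
ver:2 = 0 → 0x0 << 2 → word 0x0003
id:1 = 0 → 0x0 << 4 → word 0x0003
lvl:5 = -10 → 0x16 << 5 → word 0x02c3
kind:4 = 15 → 0xf << 10 → word 0x3ec3
opcode:2 = 2 → 0x2 << 14 → word 0xbec3
word = 0xbec3 → little-endian bytes:
  [0]=0xc3  [1]=0xbe

c3 be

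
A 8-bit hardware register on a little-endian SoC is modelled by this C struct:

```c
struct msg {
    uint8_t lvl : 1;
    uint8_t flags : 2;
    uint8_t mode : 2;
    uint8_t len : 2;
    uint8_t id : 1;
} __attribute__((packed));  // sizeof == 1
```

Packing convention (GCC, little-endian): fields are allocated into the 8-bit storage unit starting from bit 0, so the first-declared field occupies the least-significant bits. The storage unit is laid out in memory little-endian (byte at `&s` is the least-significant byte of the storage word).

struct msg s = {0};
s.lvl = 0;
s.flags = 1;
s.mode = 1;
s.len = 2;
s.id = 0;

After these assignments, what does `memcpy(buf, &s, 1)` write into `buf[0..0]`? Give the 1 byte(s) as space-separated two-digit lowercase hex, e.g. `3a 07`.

4a

[0+:1] lvl=0 & 0x1 = 0x0; word=0x00
[1+:2] flags=1 & 0x3 = 0x1; word=0x02
[3+:2] mode=1 & 0x3 = 0x1; word=0x0a
[5+:2] len=2 & 0x3 = 0x2; word=0x4a
[7+:1] id=0 & 0x1 = 0x0; word=0x4a
word = 0x4a → little-endian bytes:
  [0]=0x4a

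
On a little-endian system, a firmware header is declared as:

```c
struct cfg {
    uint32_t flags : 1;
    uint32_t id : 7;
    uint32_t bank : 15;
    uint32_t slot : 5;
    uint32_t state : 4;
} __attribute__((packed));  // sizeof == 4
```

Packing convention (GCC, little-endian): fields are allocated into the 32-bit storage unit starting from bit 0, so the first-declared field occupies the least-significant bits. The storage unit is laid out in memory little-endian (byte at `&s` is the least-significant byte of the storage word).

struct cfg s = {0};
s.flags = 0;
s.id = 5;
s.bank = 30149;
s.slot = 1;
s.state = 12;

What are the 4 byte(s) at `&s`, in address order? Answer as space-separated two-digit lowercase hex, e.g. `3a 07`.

[0+:1] flags=0 & 0x1 = 0x0; word=0x00000000
[1+:7] id=5 & 0x7f = 0x5; word=0x0000000a
[8+:15] bank=30149 & 0x7fff = 0x75c5; word=0x0075c50a
[23+:5] slot=1 & 0x1f = 0x1; word=0x00f5c50a
[28+:4] state=12 & 0xf = 0xc; word=0xc0f5c50a
word = 0xc0f5c50a → little-endian bytes:
  [0]=0x0a  [1]=0xc5  [2]=0xf5  [3]=0xc0

0a c5 f5 c0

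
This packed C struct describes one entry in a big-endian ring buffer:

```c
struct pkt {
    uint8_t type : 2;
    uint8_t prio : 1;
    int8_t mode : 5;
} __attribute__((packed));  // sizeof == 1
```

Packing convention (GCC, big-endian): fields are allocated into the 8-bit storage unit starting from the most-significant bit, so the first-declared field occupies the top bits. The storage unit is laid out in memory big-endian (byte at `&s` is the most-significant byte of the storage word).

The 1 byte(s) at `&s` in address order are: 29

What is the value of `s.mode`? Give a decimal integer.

9

[0]=0x29 (big-endian) → word 0x29
type [6+:2] = (word>>6) & 0x3 = 0
prio [5+:1] = (word>>5) & 0x1 = 1
mode [0+:5] = (word>>0) & 0x1f = 9  ←
mode signed 5b, MSB=0: value = 9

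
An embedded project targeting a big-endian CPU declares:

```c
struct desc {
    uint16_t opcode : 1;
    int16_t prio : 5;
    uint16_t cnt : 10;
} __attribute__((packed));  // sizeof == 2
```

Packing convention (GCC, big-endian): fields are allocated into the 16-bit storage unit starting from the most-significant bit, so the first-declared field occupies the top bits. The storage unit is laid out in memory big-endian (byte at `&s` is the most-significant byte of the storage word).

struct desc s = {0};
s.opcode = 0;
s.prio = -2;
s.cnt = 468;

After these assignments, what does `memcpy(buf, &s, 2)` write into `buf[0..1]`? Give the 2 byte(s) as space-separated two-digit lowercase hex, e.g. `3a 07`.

79 d4

opcode (1b) val=0 bits=0x0 at bit 15: 0x0000
prio (5b) val=-2 bits=0x1e at bit 10: 0x7800
cnt (10b) val=468 bits=0x1d4 at bit 0: 0x79d4
word = 0x79d4 → big-endian bytes:
  [0]=0x79  [1]=0xd4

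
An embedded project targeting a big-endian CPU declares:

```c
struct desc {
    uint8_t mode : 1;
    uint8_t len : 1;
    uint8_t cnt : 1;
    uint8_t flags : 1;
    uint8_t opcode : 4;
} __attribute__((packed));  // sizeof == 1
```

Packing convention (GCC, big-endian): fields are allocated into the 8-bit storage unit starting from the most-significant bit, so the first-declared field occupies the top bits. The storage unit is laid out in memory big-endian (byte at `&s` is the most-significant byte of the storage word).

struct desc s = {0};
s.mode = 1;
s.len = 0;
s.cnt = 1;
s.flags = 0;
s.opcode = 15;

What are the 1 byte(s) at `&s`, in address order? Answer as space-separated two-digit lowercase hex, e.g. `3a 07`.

[7+:1] mode=1 & 0x1 = 0x1; word=0x80
[6+:1] len=0 & 0x1 = 0x0; word=0x80
[5+:1] cnt=1 & 0x1 = 0x1; word=0xa0
[4+:1] flags=0 & 0x1 = 0x0; word=0xa0
[0+:4] opcode=15 & 0xf = 0xf; word=0xaf
word = 0xaf → big-endian bytes:
  [0]=0xaf

af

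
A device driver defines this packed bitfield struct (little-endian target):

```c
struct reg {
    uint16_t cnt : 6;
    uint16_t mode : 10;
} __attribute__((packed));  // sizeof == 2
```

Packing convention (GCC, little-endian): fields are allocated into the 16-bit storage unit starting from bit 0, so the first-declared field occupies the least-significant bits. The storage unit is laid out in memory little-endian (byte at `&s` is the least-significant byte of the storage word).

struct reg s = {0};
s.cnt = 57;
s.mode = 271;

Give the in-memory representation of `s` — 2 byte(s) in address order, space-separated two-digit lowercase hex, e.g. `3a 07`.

f9 43

[0+:6] cnt=57 & 0x3f = 0x39; word=0x0039
[6+:10] mode=271 & 0x3ff = 0x10f; word=0x43f9
word = 0x43f9 → little-endian bytes:
  [0]=0xf9  [1]=0x43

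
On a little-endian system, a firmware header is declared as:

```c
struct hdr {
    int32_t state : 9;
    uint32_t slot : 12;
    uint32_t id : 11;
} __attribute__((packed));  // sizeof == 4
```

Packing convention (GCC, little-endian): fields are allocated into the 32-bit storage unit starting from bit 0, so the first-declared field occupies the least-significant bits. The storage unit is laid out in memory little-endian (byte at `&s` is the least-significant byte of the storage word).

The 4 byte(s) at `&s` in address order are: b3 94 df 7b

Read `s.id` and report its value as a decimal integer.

990

[0]=0xb3 [1]=0x94 [2]=0xdf [3]=0x7b (little-endian) → word 0x7bdf94b3
state:9 @ bit 0 → (0x7bdf94b3>>0)&0x1ff = 0xb3
slot:12 @ bit 9 → (0x7bdf94b3>>9)&0xfff = 0xfca
id:11 @ bit 21 → (0x7bdf94b3>>21)&0x7ff = 0x3de  ←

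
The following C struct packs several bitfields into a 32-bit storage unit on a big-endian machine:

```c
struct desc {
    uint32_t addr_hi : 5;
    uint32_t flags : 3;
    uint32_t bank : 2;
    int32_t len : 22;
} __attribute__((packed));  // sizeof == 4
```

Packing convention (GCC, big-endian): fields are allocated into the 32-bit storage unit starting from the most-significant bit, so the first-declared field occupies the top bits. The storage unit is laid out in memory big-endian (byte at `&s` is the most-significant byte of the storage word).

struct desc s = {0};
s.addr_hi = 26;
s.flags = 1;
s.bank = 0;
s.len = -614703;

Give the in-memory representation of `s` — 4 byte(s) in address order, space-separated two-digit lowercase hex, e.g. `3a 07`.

d1 36 9e d1

addr_hi (5b) val=26 bits=0x1a at bit 27: 0xd0000000
flags (3b) val=1 bits=0x1 at bit 24: 0xd1000000
bank (2b) val=0 bits=0x0 at bit 22: 0xd1000000
len (22b) val=-614703 bits=0x369ed1 at bit 0: 0xd1369ed1
word = 0xd1369ed1 → big-endian bytes:
  [0]=0xd1  [1]=0x36  [2]=0x9e  [3]=0xd1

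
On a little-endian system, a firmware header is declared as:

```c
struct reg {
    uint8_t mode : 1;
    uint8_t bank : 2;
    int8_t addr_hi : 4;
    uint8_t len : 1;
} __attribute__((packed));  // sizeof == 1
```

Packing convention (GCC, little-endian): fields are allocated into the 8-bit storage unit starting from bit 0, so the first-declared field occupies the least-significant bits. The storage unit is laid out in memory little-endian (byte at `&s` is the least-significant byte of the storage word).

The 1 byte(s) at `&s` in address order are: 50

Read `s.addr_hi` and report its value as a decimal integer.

[0]=0x50 (little-endian) → word 0x50
mode [0+:1] = (word>>0) & 0x1 = 0
bank [1+:2] = (word>>1) & 0x3 = 0
addr_hi [3+:4] = (word>>3) & 0xf = 10  ←
len [7+:1] = (word>>7) & 0x1 = 0
addr_hi signed 4b, MSB=1: 10 - 16 = -6

-6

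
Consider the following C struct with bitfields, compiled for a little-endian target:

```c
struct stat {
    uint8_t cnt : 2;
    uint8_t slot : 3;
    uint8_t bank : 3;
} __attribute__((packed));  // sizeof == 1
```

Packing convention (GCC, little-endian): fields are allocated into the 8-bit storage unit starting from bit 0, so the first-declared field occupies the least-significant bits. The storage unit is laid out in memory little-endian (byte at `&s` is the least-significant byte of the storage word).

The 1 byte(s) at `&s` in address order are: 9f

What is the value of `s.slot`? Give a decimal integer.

[0]=0x9f (little-endian) → word 0x9f
cnt:2 @ bit 0 → (0x9f>>0)&0x3 = 0x3
slot:3 @ bit 2 → (0x9f>>2)&0x7 = 0x7  ←
bank:3 @ bit 5 → (0x9f>>5)&0x7 = 0x4

7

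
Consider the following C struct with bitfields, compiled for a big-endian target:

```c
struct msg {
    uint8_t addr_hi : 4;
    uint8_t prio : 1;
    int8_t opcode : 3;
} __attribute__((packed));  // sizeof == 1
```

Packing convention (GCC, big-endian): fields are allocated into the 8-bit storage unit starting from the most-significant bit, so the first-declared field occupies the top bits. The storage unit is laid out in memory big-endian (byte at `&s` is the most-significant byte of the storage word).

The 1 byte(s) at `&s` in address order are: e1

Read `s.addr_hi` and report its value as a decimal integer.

[0]=0xe1 (big-endian) → word 0xe1
addr_hi:4 @ bit 4 → (0xe1>>4)&0xf = 0xe  ←
prio:1 @ bit 3 → (0xe1>>3)&0x1 = 0x0
opcode:3 @ bit 0 → (0xe1>>0)&0x7 = 0x1

14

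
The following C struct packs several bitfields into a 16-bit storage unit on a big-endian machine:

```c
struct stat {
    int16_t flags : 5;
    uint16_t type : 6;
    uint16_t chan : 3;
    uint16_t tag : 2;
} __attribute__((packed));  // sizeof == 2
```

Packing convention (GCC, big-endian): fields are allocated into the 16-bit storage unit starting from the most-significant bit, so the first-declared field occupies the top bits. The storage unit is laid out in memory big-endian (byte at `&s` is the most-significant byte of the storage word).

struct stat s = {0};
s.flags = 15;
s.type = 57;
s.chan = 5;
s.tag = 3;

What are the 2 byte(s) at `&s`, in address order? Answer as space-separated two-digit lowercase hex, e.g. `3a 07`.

[11+:5] flags=15 & 0x1f = 0xf; word=0x7800
[5+:6] type=57 & 0x3f = 0x39; word=0x7f20
[2+:3] chan=5 & 0x7 = 0x5; word=0x7f34
[0+:2] tag=3 & 0x3 = 0x3; word=0x7f37
word = 0x7f37 → big-endian bytes:
  [0]=0x7f  [1]=0x37

7f 37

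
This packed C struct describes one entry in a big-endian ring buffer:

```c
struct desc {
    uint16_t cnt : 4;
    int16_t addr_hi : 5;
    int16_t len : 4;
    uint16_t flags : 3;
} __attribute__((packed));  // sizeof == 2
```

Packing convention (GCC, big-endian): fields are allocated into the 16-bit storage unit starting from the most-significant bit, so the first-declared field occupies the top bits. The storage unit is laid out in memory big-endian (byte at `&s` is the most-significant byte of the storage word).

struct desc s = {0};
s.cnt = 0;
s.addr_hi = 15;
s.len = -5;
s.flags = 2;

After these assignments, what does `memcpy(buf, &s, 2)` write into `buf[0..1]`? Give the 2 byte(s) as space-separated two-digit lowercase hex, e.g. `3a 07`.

[12+:4] cnt=0 & 0xf = 0x0; word=0x0000
[7+:5] addr_hi=15 & 0x1f = 0xf; word=0x0780
[3+:4] len=-5 & 0xf = 0xb; word=0x07d8
[0+:3] flags=2 & 0x7 = 0x2; word=0x07da
word = 0x07da → big-endian bytes:
  [0]=0x07  [1]=0xda

07 da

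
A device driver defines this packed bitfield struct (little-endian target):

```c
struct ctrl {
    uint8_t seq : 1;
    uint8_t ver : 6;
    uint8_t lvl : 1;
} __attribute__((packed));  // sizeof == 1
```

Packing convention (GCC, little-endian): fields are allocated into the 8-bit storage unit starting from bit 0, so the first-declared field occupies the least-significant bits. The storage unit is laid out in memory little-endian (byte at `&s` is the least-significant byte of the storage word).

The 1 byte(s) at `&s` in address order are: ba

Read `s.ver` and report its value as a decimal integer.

29

[0]=0xba (little-endian) → word 0xba
seq:1 @ bit 0 → (0xba>>0)&0x1 = 0x0
ver:6 @ bit 1 → (0xba>>1)&0x3f = 0x1d  ←
lvl:1 @ bit 7 → (0xba>>7)&0x1 = 0x1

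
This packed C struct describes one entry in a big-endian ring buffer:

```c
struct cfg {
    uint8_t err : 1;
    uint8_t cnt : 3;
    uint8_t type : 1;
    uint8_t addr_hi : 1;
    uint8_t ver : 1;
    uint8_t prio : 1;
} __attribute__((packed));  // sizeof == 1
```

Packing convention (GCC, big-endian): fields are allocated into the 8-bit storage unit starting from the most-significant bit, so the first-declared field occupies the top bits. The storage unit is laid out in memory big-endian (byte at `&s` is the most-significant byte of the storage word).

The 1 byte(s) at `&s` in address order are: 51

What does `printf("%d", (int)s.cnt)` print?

5

[0]=0x51 (big-endian) → word 0x51
err [7+:1] = (word>>7) & 0x1 = 0
cnt [4+:3] = (word>>4) & 0x7 = 5  ←
type [3+:1] = (word>>3) & 0x1 = 0
addr_hi [2+:1] = (word>>2) & 0x1 = 0
ver [1+:1] = (word>>1) & 0x1 = 0
prio [0+:1] = (word>>0) & 0x1 = 1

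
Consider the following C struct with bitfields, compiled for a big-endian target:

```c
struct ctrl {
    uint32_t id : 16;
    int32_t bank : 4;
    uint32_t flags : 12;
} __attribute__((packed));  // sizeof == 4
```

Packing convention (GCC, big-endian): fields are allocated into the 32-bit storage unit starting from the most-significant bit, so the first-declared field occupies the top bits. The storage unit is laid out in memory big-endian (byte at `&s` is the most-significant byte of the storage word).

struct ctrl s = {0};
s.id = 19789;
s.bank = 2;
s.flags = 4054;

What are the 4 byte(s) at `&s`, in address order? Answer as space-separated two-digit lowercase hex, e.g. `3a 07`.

4d 4d 2f d6

[16+:16] id=19789 & 0xffff = 0x4d4d; word=0x4d4d0000
[12+:4] bank=2 & 0xf = 0x2; word=0x4d4d2000
[0+:12] flags=4054 & 0xfff = 0xfd6; word=0x4d4d2fd6
word = 0x4d4d2fd6 → big-endian bytes:
  [0]=0x4d  [1]=0x4d  [2]=0x2f  [3]=0xd6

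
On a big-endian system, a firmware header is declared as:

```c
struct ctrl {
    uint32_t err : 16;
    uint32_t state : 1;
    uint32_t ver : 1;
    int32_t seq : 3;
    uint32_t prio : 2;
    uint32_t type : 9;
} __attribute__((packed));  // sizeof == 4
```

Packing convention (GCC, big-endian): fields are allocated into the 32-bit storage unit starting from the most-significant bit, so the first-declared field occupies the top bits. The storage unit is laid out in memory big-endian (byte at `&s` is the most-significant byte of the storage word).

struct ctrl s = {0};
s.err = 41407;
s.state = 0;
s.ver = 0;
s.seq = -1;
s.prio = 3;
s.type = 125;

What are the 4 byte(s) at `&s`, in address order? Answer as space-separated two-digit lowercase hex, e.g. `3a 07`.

err (16b) val=41407 bits=0xa1bf at bit 16: 0xa1bf0000
state (1b) val=0 bits=0x0 at bit 15: 0xa1bf0000
ver (1b) val=0 bits=0x0 at bit 14: 0xa1bf0000
seq (3b) val=-1 bits=0x7 at bit 11: 0xa1bf3800
prio (2b) val=3 bits=0x3 at bit 9: 0xa1bf3e00
type (9b) val=125 bits=0x7d at bit 0: 0xa1bf3e7d
word = 0xa1bf3e7d → big-endian bytes:
  [0]=0xa1  [1]=0xbf  [2]=0x3e  [3]=0x7d

a1 bf 3e 7d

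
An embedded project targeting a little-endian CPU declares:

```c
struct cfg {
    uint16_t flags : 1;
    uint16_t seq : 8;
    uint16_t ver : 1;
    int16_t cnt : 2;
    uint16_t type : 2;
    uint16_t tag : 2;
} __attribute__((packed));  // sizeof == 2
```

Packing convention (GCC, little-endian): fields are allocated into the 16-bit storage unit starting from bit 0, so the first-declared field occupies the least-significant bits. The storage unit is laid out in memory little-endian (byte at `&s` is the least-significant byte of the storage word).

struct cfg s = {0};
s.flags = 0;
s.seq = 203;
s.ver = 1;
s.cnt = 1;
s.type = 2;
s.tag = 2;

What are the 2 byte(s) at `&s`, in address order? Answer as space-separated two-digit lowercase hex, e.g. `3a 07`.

96 a7

flags:1 = 0 → 0x0 << 0 → word 0x0000
seq:8 = 203 → 0xcb << 1 → word 0x0196
ver:1 = 1 → 0x1 << 9 → word 0x0396
cnt:2 = 1 → 0x1 << 10 → word 0x0796
type:2 = 2 → 0x2 << 12 → word 0x2796
tag:2 = 2 → 0x2 << 14 → word 0xa796
word = 0xa796 → little-endian bytes:
  [0]=0x96  [1]=0xa7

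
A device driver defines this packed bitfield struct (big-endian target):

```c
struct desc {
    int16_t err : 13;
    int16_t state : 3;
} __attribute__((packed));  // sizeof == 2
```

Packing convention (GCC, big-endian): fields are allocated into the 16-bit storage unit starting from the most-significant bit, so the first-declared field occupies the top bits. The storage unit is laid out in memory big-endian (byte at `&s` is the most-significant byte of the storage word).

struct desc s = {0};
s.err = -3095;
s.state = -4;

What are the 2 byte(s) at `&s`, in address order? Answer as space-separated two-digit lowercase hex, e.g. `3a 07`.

err (13b) val=-3095 bits=0x13e9 at bit 3: 0x9f48
state (3b) val=-4 bits=0x4 at bit 0: 0x9f4c
word = 0x9f4c → big-endian bytes:
  [0]=0x9f  [1]=0x4c

9f 4c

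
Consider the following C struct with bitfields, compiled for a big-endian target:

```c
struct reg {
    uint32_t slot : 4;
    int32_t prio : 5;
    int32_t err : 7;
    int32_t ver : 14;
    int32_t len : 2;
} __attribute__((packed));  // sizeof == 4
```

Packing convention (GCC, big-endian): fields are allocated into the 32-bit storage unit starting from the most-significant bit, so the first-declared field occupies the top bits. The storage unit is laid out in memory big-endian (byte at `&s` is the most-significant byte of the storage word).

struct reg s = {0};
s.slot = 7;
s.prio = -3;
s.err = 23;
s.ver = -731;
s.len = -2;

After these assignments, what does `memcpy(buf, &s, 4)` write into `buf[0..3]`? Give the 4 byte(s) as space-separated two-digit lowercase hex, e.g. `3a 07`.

7e 97 f4 96

slot:4 = 7 → 0x7 << 28 → word 0x70000000
prio:5 = -3 → 0x1d << 23 → word 0x7e800000
err:7 = 23 → 0x17 << 16 → word 0x7e970000
ver:14 = -731 → 0x3d25 << 2 → word 0x7e97f494
len:2 = -2 → 0x2 << 0 → word 0x7e97f496
word = 0x7e97f496 → big-endian bytes:
  [0]=0x7e  [1]=0x97  [2]=0xf4  [3]=0x96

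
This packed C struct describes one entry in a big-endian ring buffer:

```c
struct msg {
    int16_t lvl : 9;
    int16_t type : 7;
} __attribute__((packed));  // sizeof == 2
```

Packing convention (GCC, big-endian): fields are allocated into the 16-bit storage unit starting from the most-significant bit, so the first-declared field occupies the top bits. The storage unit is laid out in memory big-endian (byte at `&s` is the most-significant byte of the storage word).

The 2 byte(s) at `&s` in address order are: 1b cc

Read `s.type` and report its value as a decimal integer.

-52

[0]=0x1b [1]=0xcc (big-endian) → word 0x1bcc
lvl [7+:9] = (word>>7) & 0x1ff = 55
type [0+:7] = (word>>0) & 0x7f = 76  ←
type signed 7b, MSB=1: 76 - 128 = -52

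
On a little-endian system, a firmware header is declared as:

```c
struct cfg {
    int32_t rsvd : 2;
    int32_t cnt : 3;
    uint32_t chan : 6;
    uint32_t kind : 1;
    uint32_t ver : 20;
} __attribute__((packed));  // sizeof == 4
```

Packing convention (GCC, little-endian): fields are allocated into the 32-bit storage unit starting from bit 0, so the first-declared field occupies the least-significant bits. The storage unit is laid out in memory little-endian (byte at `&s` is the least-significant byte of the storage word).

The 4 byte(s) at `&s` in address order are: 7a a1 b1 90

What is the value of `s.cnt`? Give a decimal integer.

[0]=0x7a [1]=0xa1 [2]=0xb1 [3]=0x90 (little-endian) → word 0x90b1a17a
rsvd:2 @ bit 0 → (0x90b1a17a>>0)&0x3 = 0x2
cnt:3 @ bit 2 → (0x90b1a17a>>2)&0x7 = 0x6  ←
chan:6 @ bit 5 → (0x90b1a17a>>5)&0x3f = 0xb
kind:1 @ bit 11 → (0x90b1a17a>>11)&0x1 = 0x0
ver:20 @ bit 12 → (0x90b1a17a>>12)&0xfffff = 0x90b1a
cnt signed 3b, MSB=1: 6 - 8 = -2

-2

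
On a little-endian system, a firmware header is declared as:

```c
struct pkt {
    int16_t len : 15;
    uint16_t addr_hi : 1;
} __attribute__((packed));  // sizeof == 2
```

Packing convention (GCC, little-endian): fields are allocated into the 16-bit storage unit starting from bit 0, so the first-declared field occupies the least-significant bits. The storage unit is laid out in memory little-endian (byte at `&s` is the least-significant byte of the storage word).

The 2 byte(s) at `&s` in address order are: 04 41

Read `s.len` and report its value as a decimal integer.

-16124

[0]=0x04 [1]=0x41 (little-endian) → word 0x4104
len:15 @ bit 0 → (0x4104>>0)&0x7fff = 0x4104  ←
addr_hi:1 @ bit 15 → (0x4104>>15)&0x1 = 0x0
len signed 15b, MSB=1: 16644 - 32768 = -16124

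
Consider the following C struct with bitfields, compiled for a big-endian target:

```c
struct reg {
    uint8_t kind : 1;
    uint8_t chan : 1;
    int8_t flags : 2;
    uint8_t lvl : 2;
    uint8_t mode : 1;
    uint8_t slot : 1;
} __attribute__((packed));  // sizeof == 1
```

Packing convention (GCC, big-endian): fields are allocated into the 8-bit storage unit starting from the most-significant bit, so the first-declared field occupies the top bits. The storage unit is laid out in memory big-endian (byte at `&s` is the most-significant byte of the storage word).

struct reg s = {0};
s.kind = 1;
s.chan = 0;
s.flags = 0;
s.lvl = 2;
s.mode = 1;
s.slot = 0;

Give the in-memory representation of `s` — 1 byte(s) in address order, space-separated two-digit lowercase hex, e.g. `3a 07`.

kind (1b) val=1 bits=0x1 at bit 7: 0x80
chan (1b) val=0 bits=0x0 at bit 6: 0x80
flags (2b) val=0 bits=0x0 at bit 4: 0x80
lvl (2b) val=2 bits=0x2 at bit 2: 0x88
mode (1b) val=1 bits=0x1 at bit 1: 0x8a
slot (1b) val=0 bits=0x0 at bit 0: 0x8a
word = 0x8a → big-endian bytes:
  [0]=0x8a

8a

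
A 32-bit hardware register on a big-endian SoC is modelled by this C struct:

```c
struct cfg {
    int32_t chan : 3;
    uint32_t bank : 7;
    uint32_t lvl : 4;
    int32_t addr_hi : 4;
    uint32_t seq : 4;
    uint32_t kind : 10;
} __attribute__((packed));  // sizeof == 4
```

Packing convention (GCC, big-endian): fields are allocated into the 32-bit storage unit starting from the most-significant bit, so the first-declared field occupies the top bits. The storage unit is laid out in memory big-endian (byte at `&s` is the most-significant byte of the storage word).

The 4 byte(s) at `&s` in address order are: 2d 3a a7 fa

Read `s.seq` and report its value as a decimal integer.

9

[0]=0x2d [1]=0x3a [2]=0xa7 [3]=0xfa (big-endian) → word 0x2d3aa7fa
chan:3 @ bit 29 → (0x2d3aa7fa>>29)&0x7 = 0x1
bank:7 @ bit 22 → (0x2d3aa7fa>>22)&0x7f = 0x34
lvl:4 @ bit 18 → (0x2d3aa7fa>>18)&0xf = 0xe
addr_hi:4 @ bit 14 → (0x2d3aa7fa>>14)&0xf = 0xa
seq:4 @ bit 10 → (0x2d3aa7fa>>10)&0xf = 0x9  ←
kind:10 @ bit 0 → (0x2d3aa7fa>>0)&0x3ff = 0x3fa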